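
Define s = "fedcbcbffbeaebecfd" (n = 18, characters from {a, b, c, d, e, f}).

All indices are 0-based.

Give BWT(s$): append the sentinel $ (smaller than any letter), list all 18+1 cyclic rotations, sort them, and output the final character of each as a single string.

rank  rotation             last
    0  $fedcbcbffbeaebecfd  d
    1  aebecfd$fedcbcbffbe  e
    2  bcbffbeaebecfd$fedc  c
    3  beaebecfd$fedcbcbff  f
    4  becfd$fedcbcbffbeae  e
    5  bffbeaebecfd$fedcbc  c
    6  cbcbffbeaebecfd$fed  d
    7  cbffbeaebecfd$fedcb  b
    8  cfd$fedcbcbffbeaebe  e
    9  d$fedcbcbffbeaebecf  f
   10  dcbcbffbeaebecfd$fe  e
   11  eaebecfd$fedcbcbffb  b
   12  ebecfd$fedcbcbffbea  a
   13  ecfd$fedcbcbffbeaeb  b
   14  edcbcbffbeaebecfd$f  f
   15  fbeaebecfd$fedcbcbf  f
   16  fd$fedcbcbffbeaebec  c
   17  fedcbcbffbeaebecfd$  $
   18  ffbeaebecfd$fedcbcb  b

decfecdbefebabffc$b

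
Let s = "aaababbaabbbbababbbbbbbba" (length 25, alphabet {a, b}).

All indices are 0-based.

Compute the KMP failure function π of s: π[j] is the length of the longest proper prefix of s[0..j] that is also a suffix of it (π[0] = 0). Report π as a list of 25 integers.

π[0] = 0
j=1 s[j]='a': π[1]=1 (border 'a')
j=2 s[j]='a': π[2]=2 (border 'aa')
j=3 s[j]='b': k: 2→1→0; π[3]=0 (border '')
j=4 s[j]='a': π[4]=1 (border 'a')
j=5 s[j]='b': k: 1→0; π[5]=0 (border '')
j=6 s[j]='b': π[6]=0 (border '')
j=7 s[j]='a': π[7]=1 (border 'a')
j=8 s[j]='a': π[8]=2 (border 'aa')
j=9 s[j]='b': k: 2→1→0; π[9]=0 (border '')
j=10 s[j]='b': π[10]=0 (border '')
j=11 s[j]='b': π[11]=0 (border '')
j=12 s[j]='b': π[12]=0 (border '')
j=13 s[j]='a': π[13]=1 (border 'a')
j=14 s[j]='b': k: 1→0; π[14]=0 (border '')
j=15 s[j]='a': π[15]=1 (border 'a')
j=16 s[j]='b': k: 1→0; π[16]=0 (border '')
j=17 s[j]='b': π[17]=0 (border '')
j=18 s[j]='b': π[18]=0 (border '')
j=19 s[j]='b': π[19]=0 (border '')
j=20 s[j]='b': π[20]=0 (border '')
j=21 s[j]='b': π[21]=0 (border '')
j=22 s[j]='b': π[22]=0 (border '')
j=23 s[j]='b': π[23]=0 (border '')
j=24 s[j]='a': π[24]=1 (border 'a')

[0, 1, 2, 0, 1, 0, 0, 1, 2, 0, 0, 0, 0, 1, 0, 1, 0, 0, 0, 0, 0, 0, 0, 0, 1]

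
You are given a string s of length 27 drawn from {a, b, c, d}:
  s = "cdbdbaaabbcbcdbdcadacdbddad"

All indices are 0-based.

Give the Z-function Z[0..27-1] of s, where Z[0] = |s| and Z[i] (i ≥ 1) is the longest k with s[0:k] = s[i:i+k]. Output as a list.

[27, 0, 0, 0, 0, 0, 0, 0, 0, 0, 1, 0, 4, 0, 0, 0, 1, 0, 0, 0, 4, 0, 0, 0, 0, 0, 0]

Z[0]=27
i=1: fresh scan; Z[1]=0
i=2: fresh scan; Z[2]=0
i=3: fresh scan; Z[3]=0
i=4: fresh scan; Z[4]=0
i=5: fresh scan; Z[5]=0
i=6: fresh scan; Z[6]=0
i=7: fresh scan; Z[7]=0
i=8: fresh scan; Z[8]=0
i=9: fresh scan; Z[9]=0
i=10: fresh scan; Z[10]=1 grow→box=[10,11)
i=11: fresh scan; Z[11]=0
i=12: fresh scan; Z[12]=4 grow→box=[12,16)
i=13: min(r-i=3, Z[1]=0)=0; Z[13]=0
i=14: min(r-i=2, Z[2]=0)=0; Z[14]=0
i=15: min(r-i=1, Z[3]=0)=0; Z[15]=0
i=16: fresh scan; Z[16]=1 grow→box=[16,17)
i=17: fresh scan; Z[17]=0
i=18: fresh scan; Z[18]=0
i=19: fresh scan; Z[19]=0
i=20: fresh scan; Z[20]=4 grow→box=[20,24)
i=21: min(r-i=3, Z[1]=0)=0; Z[21]=0
i=22: min(r-i=2, Z[2]=0)=0; Z[22]=0
i=23: min(r-i=1, Z[3]=0)=0; Z[23]=0
i=24: fresh scan; Z[24]=0
i=25: fresh scan; Z[25]=0
i=26: fresh scan; Z[26]=0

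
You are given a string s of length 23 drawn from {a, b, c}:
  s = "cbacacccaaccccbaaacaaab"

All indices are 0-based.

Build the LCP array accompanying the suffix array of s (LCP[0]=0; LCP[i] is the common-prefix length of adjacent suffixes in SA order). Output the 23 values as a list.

[0, 3, 2, 2, 3, 1, 1, 3, 2, 4, 0, 1, 2, 0, 3, 2, 1, 3, 1, 2, 2, 3, 3]

sorted suffixes:
  #0 SA[0]=19  'aaab'
  #1 SA[1]=15  'aaacaaab'
  #2 SA[2]=20  'aab'
  #3 SA[3]=16  'aacaaab'
  #4 SA[4]=8  'aaccccbaaacaaab'
  #5 SA[5]=21  'ab'
  #6 SA[6]=17  'acaaab'
  #7 SA[7]=2  'acacccaaccccbaaacaaab'
  #8 SA[8]=4  'acccaaccccbaaacaaab'
  #9 SA[9]=9  'accccbaaacaaab'
  #10 SA[10]=22  'b'
  #11 SA[11]=14  'baaacaaab'
  #12 SA[12]=1  'bacacccaaccccbaaacaaab'
  #13 SA[13]=18  'caaab'
  #14 SA[14]=7  'caaccccbaaacaaab'
  #15 SA[15]=3  'cacccaaccccbaaacaaab'
  #16 SA[16]=13  'cbaaacaaab'
  #17 SA[17]=0  'cbacacccaaccccbaaacaaab'
  #18 SA[18]=6  'ccaaccccbaaacaaab'
  #19 SA[19]=12  'ccbaaacaaab'
  #20 SA[20]=5  'cccaaccccbaaacaaab'
  #21 SA[21]=11  'cccbaaacaaab'
  #22 SA[22]=10  'ccccbaaacaaab'

SA = [19, 15, 20, 16, 8, 21, 17, 2, 4, 9, 22, 14, 1, 18, 7, 3, 13, 0, 6, 12, 5, 11, 10]
rank  pair      lcp
   1  s[19:],s[15:]  3  'aaa'
   2  s[15:],s[20:]  2  'aa'
   3  s[20:],s[16:]  2  'aa'
   4  s[16:],s[8:]  3  'aac'
   5  s[8:],s[21:]  1  'a'
   6  s[21:],s[17:]  1  'a'
   7  s[17:],s[2:]  3  'aca'
   8  s[2:],s[4:]  2  'ac'
   9  s[4:],s[9:]  4  'accc'
  10  s[9:],s[22:]  0  ''
  11  s[22:],s[14:]  1  'b'
  12  s[14:],s[1:]  2  'ba'
  13  s[1:],s[18:]  0  ''
  14  s[18:],s[7:]  3  'caa'
  15  s[7:],s[3:]  2  'ca'
  16  s[3:],s[13:]  1  'c'
  17  s[13:],s[0:]  3  'cba'
  18  s[0:],s[6:]  1  'c'
  19  s[6:],s[12:]  2  'cc'
  20  s[12:],s[5:]  2  'cc'
  21  s[5:],s[11:]  3  'ccc'
  22  s[11:],s[10:]  3  'ccc'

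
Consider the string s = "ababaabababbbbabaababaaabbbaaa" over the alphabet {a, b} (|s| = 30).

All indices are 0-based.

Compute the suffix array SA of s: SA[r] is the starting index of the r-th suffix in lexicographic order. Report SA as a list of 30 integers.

sorted suffixes:
  #0 SA[0]=29  'a'
  #1 SA[1]=28  'aa'
  #2 SA[2]=27  'aaa'
  #3 SA[3]=21  'aaabbbaaa'
  #4 SA[4]=16  'aababaaabbbaaa'
  #5 SA[5]=4  'aabababbbbabaababaaabbbaaa'
  #6 SA[6]=22  'aabbbaaa'
  #7 SA[7]=19  'abaaabbbaaa'
  #8 SA[8]=14  'abaababaaabbbaaa'
  #9 SA[9]=2  'abaabababbbbabaababaaabbbaaa'
  #10 SA[10]=17  'ababaaabbbaaa'
  #11 SA[11]=0  'ababaabababbbbabaababaaabbbaaa'
  #12 SA[12]=5  'abababbbbabaababaaabbbaaa'
  #13 SA[13]=7  'ababbbbabaababaaabbbaaa'
  #14 SA[14]=23  'abbbaaa'
  #15 SA[15]=9  'abbbbabaababaaabbbaaa'
  #16 SA[16]=26  'baaa'
  #17 SA[17]=20  'baaabbbaaa'
  #18 SA[18]=15  'baababaaabbbaaa'
  #19 SA[19]=3  'baabababbbbabaababaaabbbaaa'
  #20 SA[20]=18  'babaaabbbaaa'
  #21 SA[21]=13  'babaababaaabbbaaa'
  #22 SA[22]=1  'babaabababbbbabaababaaabbbaaa'
  #23 SA[23]=6  'bababbbbabaababaaabbbaaa'
  #24 SA[24]=8  'babbbbabaababaaabbbaaa'
  #25 SA[25]=25  'bbaaa'
  #26 SA[26]=12  'bbabaababaaabbbaaa'
  #27 SA[27]=24  'bbbaaa'
  #28 SA[28]=11  'bbbabaababaaabbbaaa'
  #29 SA[29]=10  'bbbbabaababaaabbbaaa'

[29, 28, 27, 21, 16, 4, 22, 19, 14, 2, 17, 0, 5, 7, 23, 9, 26, 20, 15, 3, 18, 13, 1, 6, 8, 25, 12, 24, 11, 10]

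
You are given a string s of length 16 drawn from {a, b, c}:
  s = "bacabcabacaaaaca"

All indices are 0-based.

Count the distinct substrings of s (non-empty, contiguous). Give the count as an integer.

108

rank | idx | suffix
   0 |  15 | a
   1 |  10 | aaaaca
   2 |  11 | aaaca
   3 |  12 | aaca
   4 |   6 | abacaaaaca
   5 |   3 | abcabacaaaaca
   6 |  13 | aca
   7 |   8 | acaaaaca
   8 |   1 | acabcabacaaaaca
   9 |   7 | bacaaaaca
  10 |   0 | bacabcabacaaaaca
  11 |   4 | bcabacaaaaca
  12 |  14 | ca
  13 |   9 | caaaaca
  14 |   5 | cabacaaaaca
  15 |   2 | cabcabacaaaaca

SA = [15, 10, 11, 12, 6, 3, 13, 8, 1, 7, 0, 4, 14, 9, 5, 2]
[i] adj suffixes → lcp
  [1] 15/10 → 1 ('a')
  [2] 10/11 → 3 ('aaa')
  [3] 11/12 → 2 ('aa')
  [4] 12/6 → 1 ('a')
  [5] 6/3 → 2 ('ab')
  [6] 3/13 → 1 ('a')
  [7] 13/8 → 3 ('aca')
  [8] 8/1 → 3 ('aca')
  [9] 1/7 → 0 ('')
  [10] 7/0 → 4 ('baca')
  [11] 0/4 → 1 ('b')
  [12] 4/14 → 0 ('')
  [13] 14/9 → 2 ('ca')
  [14] 9/5 → 2 ('ca')
  [15] 5/2 → 3 ('cab')

n(n+1)/2 = 16·17/2 = 136
Σ LCP = 0 + 1 + 3 + 2 + 1 + 2 + 1 + 3 + 3 + 0 + 4 + 1 + 0 + 2 + 2 + 3 = 28
distinct = 136 − 28 = 108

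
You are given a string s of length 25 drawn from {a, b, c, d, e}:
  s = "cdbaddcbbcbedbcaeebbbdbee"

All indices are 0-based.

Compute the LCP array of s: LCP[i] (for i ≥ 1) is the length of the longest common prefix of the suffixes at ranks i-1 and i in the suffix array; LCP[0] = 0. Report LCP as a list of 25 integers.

[0, 1, 0, 1, 2, 2, 1, 2, 1, 1, 2, 0, 1, 2, 1, 0, 2, 2, 1, 1, 0, 1, 1, 1, 2]

rank→(start, suffix):
  0 → (3, 'addcbbcbedbcaeebbbdbee')
  1 → (15, 'aeebbbdbee')
  2 → (2, 'baddcbbcbedbcaeebbbdbee')
  3 → (18, 'bbbdbee')
  4 → (7, 'bbcbedbcaeebbbdbee')
  5 → (19, 'bbdbee')
  6 → (13, 'bcaeebbbdbee')
  7 → (8, 'bcbedbcaeebbbdbee')
  8 → (20, 'bdbee')
  9 → (10, 'bedbcaeebbbdbee')
  10 → (22, 'bee')
  11 → (14, 'caeebbbdbee')
  12 → (6, 'cbbcbedbcaeebbbdbee')
  13 → (9, 'cbedbcaeebbbdbee')
  14 → (0, 'cdbaddcbbcbedbcaeebbbdbee')
  15 → (1, 'dbaddcbbcbedbcaeebbbdbee')
  16 → (12, 'dbcaeebbbdbee')
  17 → (21, 'dbee')
  18 → (5, 'dcbbcbedbcaeebbbdbee')
  19 → (4, 'ddcbbcbedbcaeebbbdbee')
  20 → (24, 'e')
  21 → (17, 'ebbbdbee')
  22 → (11, 'edbcaeebbbdbee')
  23 → (23, 'ee')
  24 → (16, 'eebbbdbee')

SA = [3, 15, 2, 18, 7, 19, 13, 8, 20, 10, 22, 14, 6, 9, 0, 1, 12, 21, 5, 4, 24, 17, 11, 23, 16]
i: (SA[i-1],SA[i]) lcp shared
  1: (3,15) 1 'a'
  2: (15,2) 0 ''
  3: (2,18) 1 'b'
  4: (18,7) 2 'bb'
  5: (7,19) 2 'bb'
  6: (19,13) 1 'b'
  7: (13,8) 2 'bc'
  8: (8,20) 1 'b'
  9: (20,10) 1 'b'
  10: (10,22) 2 'be'
  11: (22,14) 0 ''
  12: (14,6) 1 'c'
  13: (6,9) 2 'cb'
  14: (9,0) 1 'c'
  15: (0,1) 0 ''
  16: (1,12) 2 'db'
  17: (12,21) 2 'db'
  18: (21,5) 1 'd'
  19: (5,4) 1 'd'
  20: (4,24) 0 ''
  21: (24,17) 1 'e'
  22: (17,11) 1 'e'
  23: (11,23) 1 'e'
  24: (23,16) 2 'ee'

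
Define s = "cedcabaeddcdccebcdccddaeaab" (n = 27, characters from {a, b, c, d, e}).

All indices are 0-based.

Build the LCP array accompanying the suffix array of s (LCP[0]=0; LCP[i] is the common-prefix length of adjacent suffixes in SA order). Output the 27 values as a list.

[0, 1, 2, 1, 2, 0, 1, 1, 0, 1, 2, 1, 4, 2, 1, 2, 0, 1, 2, 3, 2, 1, 2, 0, 1, 1, 2]

rank | idx | suffix
   0 |  24 | aab
   1 |  25 | ab
   2 |   4 | abaeddcdccebcdccddaeaab
   3 |  22 | aeaab
   4 |   6 | aeddcdccebcdccddaeaab
   5 |  26 | b
   6 |   5 | baeddcdccebcdccddaeaab
   7 |  15 | bcdccddaeaab
   8 |   3 | cabaeddcdccebcdccddaeaab
   9 |  18 | ccddaeaab
  10 |  12 | ccebcdccddaeaab
  11 |  16 | cdccddaeaab
  12 |  10 | cdccebcdccddaeaab
  13 |  19 | cddaeaab
  14 |  13 | cebcdccddaeaab
  15 |   0 | cedcabaeddcdccebcdccddaeaab
  16 |  21 | daeaab
  17 |   2 | dcabaeddcdccebcdccddaeaab
  18 |  17 | dccddaeaab
  19 |  11 | dccebcdccddaeaab
  20 |   9 | dcdccebcdccddaeaab
  21 |  20 | ddaeaab
  22 |   8 | ddcdccebcdccddaeaab
  23 |  23 | eaab
  24 |  14 | ebcdccddaeaab
  25 |   1 | edcabaeddcdccebcdccddaeaab
  26 |   7 | eddcdccebcdccddaeaab

SA = [24, 25, 4, 22, 6, 26, 5, 15, 3, 18, 12, 16, 10, 19, 13, 0, 21, 2, 17, 11, 9, 20, 8, 23, 14, 1, 7]
[i] adj suffixes → lcp
  [1] 24/25 → 1 ('a')
  [2] 25/4 → 2 ('ab')
  [3] 4/22 → 1 ('a')
  [4] 22/6 → 2 ('ae')
  [5] 6/26 → 0 ('')
  [6] 26/5 → 1 ('b')
  [7] 5/15 → 1 ('b')
  [8] 15/3 → 0 ('')
  [9] 3/18 → 1 ('c')
  [10] 18/12 → 2 ('cc')
  [11] 12/16 → 1 ('c')
  [12] 16/10 → 4 ('cdcc')
  [13] 10/19 → 2 ('cd')
  [14] 19/13 → 1 ('c')
  [15] 13/0 → 2 ('ce')
  [16] 0/21 → 0 ('')
  [17] 21/2 → 1 ('d')
  [18] 2/17 → 2 ('dc')
  [19] 17/11 → 3 ('dcc')
  [20] 11/9 → 2 ('dc')
  [21] 9/20 → 1 ('d')
  [22] 20/8 → 2 ('dd')
  [23] 8/23 → 0 ('')
  [24] 23/14 → 1 ('e')
  [25] 14/1 → 1 ('e')
  [26] 1/7 → 2 ('ed')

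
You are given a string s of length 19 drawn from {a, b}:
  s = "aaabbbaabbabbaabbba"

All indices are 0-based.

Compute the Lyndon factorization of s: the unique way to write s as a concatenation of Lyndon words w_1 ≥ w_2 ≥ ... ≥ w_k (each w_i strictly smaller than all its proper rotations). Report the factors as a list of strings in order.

["aaabbbaabbabbaabbb", "a"]

emit factor 1: 'aaabbbaabbabbaabbb' (i=0, period=18)
emit factor 2: 'a' (i=18, period=1)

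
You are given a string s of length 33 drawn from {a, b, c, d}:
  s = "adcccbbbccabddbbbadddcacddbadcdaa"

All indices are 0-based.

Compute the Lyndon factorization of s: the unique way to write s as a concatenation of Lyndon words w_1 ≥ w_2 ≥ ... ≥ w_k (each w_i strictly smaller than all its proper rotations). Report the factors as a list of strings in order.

["adcccbbbcc", "abddbbbadddcacddbadcd", "a", "a"]

emit factor 1: 'adcccbbbcc' (i=0, period=10)
emit factor 2: 'abddbbbadddcacddbadcd' (i=10, period=21)
emit factor 3: 'a' (i=31, period=1)
emit factor 4: 'a' (i=32, period=1)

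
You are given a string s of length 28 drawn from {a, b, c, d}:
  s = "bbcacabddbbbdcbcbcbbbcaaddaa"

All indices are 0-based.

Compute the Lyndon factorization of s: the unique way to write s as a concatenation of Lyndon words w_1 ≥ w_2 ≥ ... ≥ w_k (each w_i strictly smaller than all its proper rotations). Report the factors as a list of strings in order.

["bbc", "ac", "abddbbbdcbcbcbbbc", "aadd", "a", "a"]

emit factor 1: 'bbc' (i=0, period=3)
emit factor 2: 'ac' (i=3, period=2)
emit factor 3: 'abddbbbdcbcbcbbbc' (i=5, period=17)
emit factor 4: 'aadd' (i=22, period=4)
emit factor 5: 'a' (i=26, period=1)
emit factor 6: 'a' (i=27, period=1)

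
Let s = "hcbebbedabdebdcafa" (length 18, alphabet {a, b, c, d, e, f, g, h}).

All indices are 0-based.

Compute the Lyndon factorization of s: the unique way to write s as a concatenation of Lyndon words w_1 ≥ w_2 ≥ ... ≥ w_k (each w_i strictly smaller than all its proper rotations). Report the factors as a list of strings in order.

emit factor 1: 'h' (i=0, period=1)
emit factor 2: 'c' (i=1, period=1)
emit factor 3: 'be' (i=2, period=2)
emit factor 4: 'bbed' (i=4, period=4)
emit factor 5: 'abdebdcaf' (i=8, period=9)
emit factor 6: 'a' (i=17, period=1)

["h", "c", "be", "bbed", "abdebdcaf", "a"]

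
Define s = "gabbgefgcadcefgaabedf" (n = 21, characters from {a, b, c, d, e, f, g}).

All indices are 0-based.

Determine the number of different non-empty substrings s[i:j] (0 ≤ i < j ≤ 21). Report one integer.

rank→(start, suffix):
  0 → (15, 'aabedf')
  1 → (1, 'abbgefgcadcefgaabedf')
  2 → (16, 'abedf')
  3 → (9, 'adcefgaabedf')
  4 → (2, 'bbgefgcadcefgaabedf')
  5 → (17, 'bedf')
  6 → (3, 'bgefgcadcefgaabedf')
  7 → (8, 'cadcefgaabedf')
  8 → (11, 'cefgaabedf')
  9 → (10, 'dcefgaabedf')
  10 → (19, 'df')
  11 → (18, 'edf')
  12 → (12, 'efgaabedf')
  13 → (5, 'efgcadcefgaabedf')
  14 → (20, 'f')
  15 → (13, 'fgaabedf')
  16 → (6, 'fgcadcefgaabedf')
  17 → (14, 'gaabedf')
  18 → (0, 'gabbgefgcadcefgaabedf')
  19 → (7, 'gcadcefgaabedf')
  20 → (4, 'gefgcadcefgaabedf')

SA = [15, 1, 16, 9, 2, 17, 3, 8, 11, 10, 19, 18, 12, 5, 20, 13, 6, 14, 0, 7, 4]
rank  pair      lcp
   1  s[15:],s[1:]  1  'a'
   2  s[1:],s[16:]  2  'ab'
   3  s[16:],s[9:]  1  'a'
   4  s[9:],s[2:]  0  ''
   5  s[2:],s[17:]  1  'b'
   6  s[17:],s[3:]  1  'b'
   7  s[3:],s[8:]  0  ''
   8  s[8:],s[11:]  1  'c'
   9  s[11:],s[10:]  0  ''
  10  s[10:],s[19:]  1  'd'
  11  s[19:],s[18:]  0  ''
  12  s[18:],s[12:]  1  'e'
  13  s[12:],s[5:]  3  'efg'
  14  s[5:],s[20:]  0  ''
  15  s[20:],s[13:]  1  'f'
  16  s[13:],s[6:]  2  'fg'
  17  s[6:],s[14:]  0  ''
  18  s[14:],s[0:]  2  'ga'
  19  s[0:],s[7:]  1  'g'
  20  s[7:],s[4:]  1  'g'

n(n+1)/2 = 21·22/2 = 231
Σ LCP = 0 + 1 + 2 + 1 + 0 + 1 + 1 + 0 + 1 + 0 + 1 + 0 + 1 + 3 + 0 + 1 + 2 + 0 + 2 + 1 + 1 = 19
distinct = 231 − 19 = 212

212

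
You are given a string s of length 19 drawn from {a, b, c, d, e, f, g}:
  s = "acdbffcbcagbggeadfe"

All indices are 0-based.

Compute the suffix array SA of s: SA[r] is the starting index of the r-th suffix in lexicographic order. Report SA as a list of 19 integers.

rank→(start, suffix):
  0 → (0, 'acdbffcbcagbggeadfe')
  1 → (15, 'adfe')
  2 → (9, 'agbggeadfe')
  3 → (7, 'bcagbggeadfe')
  4 → (3, 'bffcbcagbggeadfe')
  5 → (11, 'bggeadfe')
  6 → (8, 'cagbggeadfe')
  7 → (6, 'cbcagbggeadfe')
  8 → (1, 'cdbffcbcagbggeadfe')
  9 → (2, 'dbffcbcagbggeadfe')
  10 → (16, 'dfe')
  11 → (18, 'e')
  12 → (14, 'eadfe')
  13 → (5, 'fcbcagbggeadfe')
  14 → (17, 'fe')
  15 → (4, 'ffcbcagbggeadfe')
  16 → (10, 'gbggeadfe')
  17 → (13, 'geadfe')
  18 → (12, 'ggeadfe')

[0, 15, 9, 7, 3, 11, 8, 6, 1, 2, 16, 18, 14, 5, 17, 4, 10, 13, 12]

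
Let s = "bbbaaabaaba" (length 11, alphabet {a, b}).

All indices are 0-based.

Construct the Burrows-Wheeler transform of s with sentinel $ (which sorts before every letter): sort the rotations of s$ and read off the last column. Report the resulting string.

rank  rotation      last
    0  $bbbaaabaaba  a
    1  a$bbbaaabaab  b
    2  aaabaaba$bbb  b
    3  aaba$bbbaaab  b
    4  aabaaba$bbba  a
    5  aba$bbbaaaba  a
    6  abaaba$bbbaa  a
    7  ba$bbbaaabaa  a
    8  baaabaaba$bb  b
    9  baaba$bbbaaa  a
   10  bbaaabaaba$b  b
   11  bbbaaabaaba$  $

abbbaaaabab$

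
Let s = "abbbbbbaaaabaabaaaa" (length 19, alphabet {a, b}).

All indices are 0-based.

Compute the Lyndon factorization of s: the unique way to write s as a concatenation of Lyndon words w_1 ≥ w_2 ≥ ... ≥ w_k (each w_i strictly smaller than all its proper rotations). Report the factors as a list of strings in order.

["abbbbbb", "aaaabaab", "a", "a", "a", "a"]

emit factor 1: 'abbbbbb' (i=0, period=7)
emit factor 2: 'aaaabaab' (i=7, period=8)
emit factor 3: 'a' (i=15, period=1)
emit factor 4: 'a' (i=16, period=1)
emit factor 5: 'a' (i=17, period=1)
emit factor 6: 'a' (i=18, period=1)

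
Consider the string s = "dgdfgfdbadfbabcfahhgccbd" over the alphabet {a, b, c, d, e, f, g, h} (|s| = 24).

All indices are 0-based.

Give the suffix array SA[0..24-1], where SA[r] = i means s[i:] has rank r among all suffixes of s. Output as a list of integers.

[12, 8, 16, 11, 7, 13, 22, 21, 20, 14, 23, 6, 9, 2, 0, 15, 10, 5, 3, 19, 1, 4, 18, 17]

sorted suffixes:
  #0 SA[0]=12  'abcfahhgccbd'
  #1 SA[1]=8  'adfbabcfahhgccbd'
  #2 SA[2]=16  'ahhgccbd'
  #3 SA[3]=11  'babcfahhgccbd'
  #4 SA[4]=7  'badfbabcfahhgccbd'
  #5 SA[5]=13  'bcfahhgccbd'
  #6 SA[6]=22  'bd'
  #7 SA[7]=21  'cbd'
  #8 SA[8]=20  'ccbd'
  #9 SA[9]=14  'cfahhgccbd'
  #10 SA[10]=23  'd'
  #11 SA[11]=6  'dbadfbabcfahhgccbd'
  #12 SA[12]=9  'dfbabcfahhgccbd'
  #13 SA[13]=2  'dfgfdbadfbabcfahhgccbd'
  #14 SA[14]=0  'dgdfgfdbadfbabcfahhgccbd'
  #15 SA[15]=15  'fahhgccbd'
  #16 SA[16]=10  'fbabcfahhgccbd'
  #17 SA[17]=5  'fdbadfbabcfahhgccbd'
  #18 SA[18]=3  'fgfdbadfbabcfahhgccbd'
  #19 SA[19]=19  'gccbd'
  #20 SA[20]=1  'gdfgfdbadfbabcfahhgccbd'
  #21 SA[21]=4  'gfdbadfbabcfahhgccbd'
  #22 SA[22]=18  'hgccbd'
  #23 SA[23]=17  'hhgccbd'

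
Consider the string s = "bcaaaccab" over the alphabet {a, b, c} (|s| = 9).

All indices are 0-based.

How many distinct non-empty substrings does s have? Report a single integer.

37

sorted suffixes:
  #0 SA[0]=2  'aaaccab'
  #1 SA[1]=3  'aaccab'
  #2 SA[2]=7  'ab'
  #3 SA[3]=4  'accab'
  #4 SA[4]=8  'b'
  #5 SA[5]=0  'bcaaaccab'
  #6 SA[6]=1  'caaaccab'
  #7 SA[7]=6  'cab'
  #8 SA[8]=5  'ccab'

SA = [2, 3, 7, 4, 8, 0, 1, 6, 5]
i: (SA[i-1],SA[i]) lcp shared
  1: (2,3) 2 'aa'
  2: (3,7) 1 'a'
  3: (7,4) 1 'a'
  4: (4,8) 0 ''
  5: (8,0) 1 'b'
  6: (0,1) 0 ''
  7: (1,6) 2 'ca'
  8: (6,5) 1 'c'

n(n+1)/2 = 9·10/2 = 45
Σ LCP = 0 + 2 + 1 + 1 + 0 + 1 + 0 + 2 + 1 = 8
distinct = 45 − 8 = 37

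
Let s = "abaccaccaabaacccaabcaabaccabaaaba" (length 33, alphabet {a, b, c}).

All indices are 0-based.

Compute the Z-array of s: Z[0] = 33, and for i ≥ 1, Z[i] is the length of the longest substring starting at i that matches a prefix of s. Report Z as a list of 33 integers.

Z[0]=33
i=1: i≥r, start 0; Z[1]=0
i=2: i≥r, start 0; Z[2]=1 scan→box=[2,3)
i=3: i≥r, start 0; Z[3]=0
i=4: i≥r, start 0; Z[4]=0
i=5: i≥r, start 0; Z[5]=1 scan→box=[5,6)
i=6: i≥r, start 0; Z[6]=0
i=7: i≥r, start 0; Z[7]=0
i=8: i≥r, start 0; Z[8]=1 scan→box=[8,9)
i=9: i≥r, start 0; Z[9]=3 scan→box=[9,12)
i=10: min(r-i=2, Z[1]=0)=0; Z[10]=0
i=11: min(r-i=1, Z[2]=1)=1; Z[11]=1
i=12: i≥r, start 0; Z[12]=1 scan→box=[12,13)
i=13: i≥r, start 0; Z[13]=0
i=14: i≥r, start 0; Z[14]=0
i=15: i≥r, start 0; Z[15]=0
i=16: i≥r, start 0; Z[16]=1 scan→box=[16,17)
i=17: i≥r, start 0; Z[17]=2 scan→box=[17,19)
i=18: min(r-i=1, Z[1]=0)=0; Z[18]=0
i=19: i≥r, start 0; Z[19]=0
i=20: i≥r, start 0; Z[20]=1 scan→box=[20,21)
i=21: i≥r, start 0; Z[21]=6 scan→box=[21,27)
i=22: min(r-i=5, Z[1]=0)=0; Z[22]=0
i=23: min(r-i=4, Z[2]=1)=1; Z[23]=1
i=24: min(r-i=3, Z[3]=0)=0; Z[24]=0
i=25: min(r-i=2, Z[4]=0)=0; Z[25]=0
i=26: min(r-i=1, Z[5]=1)=1; Z[26]=3 scan→box=[26,29)
i=27: min(r-i=2, Z[1]=0)=0; Z[27]=0
i=28: min(r-i=1, Z[2]=1)=1; Z[28]=1
i=29: i≥r, start 0; Z[29]=1 scan→box=[29,30)
i=30: i≥r, start 0; Z[30]=3 scan→box=[30,33)
i=31: min(r-i=2, Z[1]=0)=0; Z[31]=0
i=32: min(r-i=1, Z[2]=1)=1; Z[32]=1

[33, 0, 1, 0, 0, 1, 0, 0, 1, 3, 0, 1, 1, 0, 0, 0, 1, 2, 0, 0, 1, 6, 0, 1, 0, 0, 3, 0, 1, 1, 3, 0, 1]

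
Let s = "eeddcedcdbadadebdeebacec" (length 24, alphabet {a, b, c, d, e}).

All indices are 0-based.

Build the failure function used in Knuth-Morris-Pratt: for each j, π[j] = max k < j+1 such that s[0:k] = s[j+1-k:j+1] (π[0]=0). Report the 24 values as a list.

π[0] = 0
j=1 s[j]='e': π[1]=1 (border 'e')
j=2 s[j]='d': k: 1→0; π[2]=0 (border '')
j=3 s[j]='d': π[3]=0 (border '')
j=4 s[j]='c': π[4]=0 (border '')
j=5 s[j]='e': π[5]=1 (border 'e')
j=6 s[j]='d': k: 1→0; π[6]=0 (border '')
j=7 s[j]='c': π[7]=0 (border '')
j=8 s[j]='d': π[8]=0 (border '')
j=9 s[j]='b': π[9]=0 (border '')
j=10 s[j]='a': π[10]=0 (border '')
j=11 s[j]='d': π[11]=0 (border '')
j=12 s[j]='a': π[12]=0 (border '')
j=13 s[j]='d': π[13]=0 (border '')
j=14 s[j]='e': π[14]=1 (border 'e')
j=15 s[j]='b': k: 1→0; π[15]=0 (border '')
j=16 s[j]='d': π[16]=0 (border '')
j=17 s[j]='e': π[17]=1 (border 'e')
j=18 s[j]='e': π[18]=2 (border 'ee')
j=19 s[j]='b': k: 2→1→0; π[19]=0 (border '')
j=20 s[j]='a': π[20]=0 (border '')
j=21 s[j]='c': π[21]=0 (border '')
j=22 s[j]='e': π[22]=1 (border 'e')
j=23 s[j]='c': k: 1→0; π[23]=0 (border '')

[0, 1, 0, 0, 0, 1, 0, 0, 0, 0, 0, 0, 0, 0, 1, 0, 0, 1, 2, 0, 0, 0, 1, 0]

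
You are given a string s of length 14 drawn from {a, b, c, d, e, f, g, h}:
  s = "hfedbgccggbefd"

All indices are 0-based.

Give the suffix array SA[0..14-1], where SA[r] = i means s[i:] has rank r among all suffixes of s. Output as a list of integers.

[10, 4, 6, 7, 13, 3, 2, 11, 12, 1, 9, 5, 8, 0]

rank | idx | suffix
   0 |  10 | befd
   1 |   4 | bgccggbefd
   2 |   6 | ccggbefd
   3 |   7 | cggbefd
   4 |  13 | d
   5 |   3 | dbgccggbefd
   6 |   2 | edbgccggbefd
   7 |  11 | efd
   8 |  12 | fd
   9 |   1 | fedbgccggbefd
  10 |   9 | gbefd
  11 |   5 | gccggbefd
  12 |   8 | ggbefd
  13 |   0 | hfedbgccggbefd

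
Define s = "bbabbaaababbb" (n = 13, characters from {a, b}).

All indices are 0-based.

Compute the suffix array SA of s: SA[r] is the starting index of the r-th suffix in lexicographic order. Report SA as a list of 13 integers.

[5, 6, 7, 2, 9, 12, 4, 1, 8, 11, 3, 0, 10]

rank→(start, suffix):
  0 → (5, 'aaababbb')
  1 → (6, 'aababbb')
  2 → (7, 'ababbb')
  3 → (2, 'abbaaababbb')
  4 → (9, 'abbb')
  5 → (12, 'b')
  6 → (4, 'baaababbb')
  7 → (1, 'babbaaababbb')
  8 → (8, 'babbb')
  9 → (11, 'bb')
  10 → (3, 'bbaaababbb')
  11 → (0, 'bbabbaaababbb')
  12 → (10, 'bbb')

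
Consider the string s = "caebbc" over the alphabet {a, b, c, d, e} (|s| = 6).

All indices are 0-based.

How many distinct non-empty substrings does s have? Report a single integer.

sorted suffixes:
  #0 SA[0]=1  'aebbc'
  #1 SA[1]=3  'bbc'
  #2 SA[2]=4  'bc'
  #3 SA[3]=5  'c'
  #4 SA[4]=0  'caebbc'
  #5 SA[5]=2  'ebbc'

SA = [1, 3, 4, 5, 0, 2]
[i] adj suffixes → lcp
  [1] 1/3 → 0 ('')
  [2] 3/4 → 1 ('b')
  [3] 4/5 → 0 ('')
  [4] 5/0 → 1 ('c')
  [5] 0/2 → 0 ('')

n(n+1)/2 = 6·7/2 = 21
Σ LCP = 0 + 0 + 1 + 0 + 1 + 0 = 2
distinct = 21 − 2 = 19

19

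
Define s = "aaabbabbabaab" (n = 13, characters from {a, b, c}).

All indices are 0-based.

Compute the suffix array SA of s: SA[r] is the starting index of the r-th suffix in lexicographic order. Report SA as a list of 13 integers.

sorted suffixes:
  #0 SA[0]=0  'aaabbabbabaab'
  #1 SA[1]=10  'aab'
  #2 SA[2]=1  'aabbabbabaab'
  #3 SA[3]=11  'ab'
  #4 SA[4]=8  'abaab'
  #5 SA[5]=5  'abbabaab'
  #6 SA[6]=2  'abbabbabaab'
  #7 SA[7]=12  'b'
  #8 SA[8]=9  'baab'
  #9 SA[9]=7  'babaab'
  #10 SA[10]=4  'babbabaab'
  #11 SA[11]=6  'bbabaab'
  #12 SA[12]=3  'bbabbabaab'

[0, 10, 1, 11, 8, 5, 2, 12, 9, 7, 4, 6, 3]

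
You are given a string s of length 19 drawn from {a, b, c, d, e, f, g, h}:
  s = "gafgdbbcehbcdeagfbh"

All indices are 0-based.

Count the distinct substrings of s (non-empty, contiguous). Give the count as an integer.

rank→(start, suffix):
  0 → (1, 'afgdbbcehbcdeagfbh')
  1 → (14, 'agfbh')
  2 → (5, 'bbcehbcdeagfbh')
  3 → (10, 'bcdeagfbh')
  4 → (6, 'bcehbcdeagfbh')
  5 → (17, 'bh')
  6 → (11, 'cdeagfbh')
  7 → (7, 'cehbcdeagfbh')
  8 → (4, 'dbbcehbcdeagfbh')
  9 → (12, 'deagfbh')
  10 → (13, 'eagfbh')
  11 → (8, 'ehbcdeagfbh')
  12 → (16, 'fbh')
  13 → (2, 'fgdbbcehbcdeagfbh')
  14 → (0, 'gafgdbbcehbcdeagfbh')
  15 → (3, 'gdbbcehbcdeagfbh')
  16 → (15, 'gfbh')
  17 → (18, 'h')
  18 → (9, 'hbcdeagfbh')

SA = [1, 14, 5, 10, 6, 17, 11, 7, 4, 12, 13, 8, 16, 2, 0, 3, 15, 18, 9]
i: (SA[i-1],SA[i]) lcp shared
  1: (1,14) 1 'a'
  2: (14,5) 0 ''
  3: (5,10) 1 'b'
  4: (10,6) 2 'bc'
  5: (6,17) 1 'b'
  6: (17,11) 0 ''
  7: (11,7) 1 'c'
  8: (7,4) 0 ''
  9: (4,12) 1 'd'
  10: (12,13) 0 ''
  11: (13,8) 1 'e'
  12: (8,16) 0 ''
  13: (16,2) 1 'f'
  14: (2,0) 0 ''
  15: (0,3) 1 'g'
  16: (3,15) 1 'g'
  17: (15,18) 0 ''
  18: (18,9) 1 'h'

n(n+1)/2 = 19·20/2 = 190
Σ LCP = 0 + 1 + 0 + 1 + 2 + 1 + 0 + 1 + 0 + 1 + 0 + 1 + 0 + 1 + 0 + 1 + 1 + 0 + 1 = 12
distinct = 190 − 12 = 178

178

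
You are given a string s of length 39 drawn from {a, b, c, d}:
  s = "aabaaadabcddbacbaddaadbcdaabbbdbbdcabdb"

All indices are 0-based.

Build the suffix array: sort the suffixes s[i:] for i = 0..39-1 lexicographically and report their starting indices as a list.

[3, 0, 25, 4, 19, 1, 26, 7, 35, 13, 5, 20, 16, 38, 2, 12, 15, 27, 28, 31, 22, 8, 36, 29, 32, 34, 14, 23, 9, 24, 18, 6, 37, 11, 30, 21, 33, 17, 10]

rank | idx | suffix
   0 |   3 | aaadabcddbacbaddaadbcdaabbbdbbdcabdb
   1 |   0 | aabaaadabcddbacbaddaadbcdaabbbdbbdcabdb
   2 |  25 | aabbbdbbdcabdb
   3 |   4 | aadabcddbacbaddaadbcdaabbbdbbdcabdb
   4 |  19 | aadbcdaabbbdbbdcabdb
   5 |   1 | abaaadabcddbacbaddaadbcdaabbbdbbdcabdb
   6 |  26 | abbbdbbdcabdb
   7 |   7 | abcddbacbaddaadbcdaabbbdbbdcabdb
   8 |  35 | abdb
   9 |  13 | acbaddaadbcdaabbbdbbdcabdb
  10 |   5 | adabcddbacbaddaadbcdaabbbdbbdcabdb
  11 |  20 | adbcdaabbbdbbdcabdb
  12 |  16 | addaadbcdaabbbdbbdcabdb
  13 |  38 | b
  14 |   2 | baaadabcddbacbaddaadbcdaabbbdbbdcabdb
  15 |  12 | bacbaddaadbcdaabbbdbbdcabdb
  16 |  15 | baddaadbcdaabbbdbbdcabdb
  17 |  27 | bbbdbbdcabdb
  18 |  28 | bbdbbdcabdb
  19 |  31 | bbdcabdb
  20 |  22 | bcdaabbbdbbdcabdb
  21 |   8 | bcddbacbaddaadbcdaabbbdbbdcabdb
  22 |  36 | bdb
  23 |  29 | bdbbdcabdb
  24 |  32 | bdcabdb
  25 |  34 | cabdb
  26 |  14 | cbaddaadbcdaabbbdbbdcabdb
  27 |  23 | cdaabbbdbbdcabdb
  28 |   9 | cddbacbaddaadbcdaabbbdbbdcabdb
  29 |  24 | daabbbdbbdcabdb
  30 |  18 | daadbcdaabbbdbbdcabdb
  31 |   6 | dabcddbacbaddaadbcdaabbbdbbdcabdb
  32 |  37 | db
  33 |  11 | dbacbaddaadbcdaabbbdbbdcabdb
  34 |  30 | dbbdcabdb
  35 |  21 | dbcdaabbbdbbdcabdb
  36 |  33 | dcabdb
  37 |  17 | ddaadbcdaabbbdbbdcabdb
  38 |  10 | ddbacbaddaadbcdaabbbdbbdcabdb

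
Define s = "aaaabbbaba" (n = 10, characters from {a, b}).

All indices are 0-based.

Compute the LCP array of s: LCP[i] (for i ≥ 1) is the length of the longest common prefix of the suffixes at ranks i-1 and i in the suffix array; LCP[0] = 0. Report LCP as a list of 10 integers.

rank | idx | suffix
   0 |   9 | a
   1 |   0 | aaaabbbaba
   2 |   1 | aaabbbaba
   3 |   2 | aabbbaba
   4 |   7 | aba
   5 |   3 | abbbaba
   6 |   8 | ba
   7 |   6 | baba
   8 |   5 | bbaba
   9 |   4 | bbbaba

SA = [9, 0, 1, 2, 7, 3, 8, 6, 5, 4]
rank  pair      lcp
   1  s[9:],s[0:]  1  'a'
   2  s[0:],s[1:]  3  'aaa'
   3  s[1:],s[2:]  2  'aa'
   4  s[2:],s[7:]  1  'a'
   5  s[7:],s[3:]  2  'ab'
   6  s[3:],s[8:]  0  ''
   7  s[8:],s[6:]  2  'ba'
   8  s[6:],s[5:]  1  'b'
   9  s[5:],s[4:]  2  'bb'

[0, 1, 3, 2, 1, 2, 0, 2, 1, 2]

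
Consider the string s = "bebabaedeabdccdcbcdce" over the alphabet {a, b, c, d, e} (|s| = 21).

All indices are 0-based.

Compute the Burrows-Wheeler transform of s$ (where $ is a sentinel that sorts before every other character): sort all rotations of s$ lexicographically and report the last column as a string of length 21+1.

ebebeaca$ddcbdcbcecdba

rank  rotation                last
    0  $bebabaedeabdccdcbcdce  e
    1  abaedeabdccdcbcdce$beb  b
    2  abdccdcbcdce$bebabaede  e
    3  aedeabdccdcbcdce$bebab  b
    4  babaedeabdccdcbcdce$be  e
    5  baedeabdccdcbcdce$beba  a
    6  bcdce$bebabaedeabdccdc  c
    7  bdccdcbcdce$bebabaedea  a
    8  bebabaedeabdccdcbcdce$  $
    9  cbcdce$bebabaedeabdccd  d
   10  ccdcbcdce$bebabaedeabd  d
   11  cdcbcdce$bebabaedeabdc  c
   12  cdce$bebabaedeabdccdcb  b
   13  ce$bebabaedeabdccdcbcd  d
   14  dcbcdce$bebabaedeabdcc  c
   15  dccdcbcdce$bebabaedeab  b
   16  dce$bebabaedeabdccdcbc  c
   17  deabdccdcbcdce$bebabae  e
   18  e$bebabaedeabdccdcbcdc  c
   19  eabdccdcbcdce$bebabaed  d
   20  ebabaedeabdccdcbcdce$b  b
   21  edeabdccdcbcdce$bebaba  a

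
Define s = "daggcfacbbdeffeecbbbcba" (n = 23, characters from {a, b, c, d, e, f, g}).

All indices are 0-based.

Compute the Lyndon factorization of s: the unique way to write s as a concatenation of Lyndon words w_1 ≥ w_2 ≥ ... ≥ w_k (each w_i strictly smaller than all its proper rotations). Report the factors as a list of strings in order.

emit factor 1: 'd' (i=0, period=1)
emit factor 2: 'aggcf' (i=1, period=5)
emit factor 3: 'acbbdeffeecbbbcb' (i=6, period=16)
emit factor 4: 'a' (i=22, period=1)

["d", "aggcf", "acbbdeffeecbbbcb", "a"]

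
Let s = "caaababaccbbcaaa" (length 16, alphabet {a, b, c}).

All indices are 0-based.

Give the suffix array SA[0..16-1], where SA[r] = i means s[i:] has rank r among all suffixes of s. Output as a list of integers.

[15, 14, 13, 1, 2, 3, 5, 7, 4, 6, 10, 11, 12, 0, 9, 8]

sorted suffixes:
  #0 SA[0]=15  'a'
  #1 SA[1]=14  'aa'
  #2 SA[2]=13  'aaa'
  #3 SA[3]=1  'aaababaccbbcaaa'
  #4 SA[4]=2  'aababaccbbcaaa'
  #5 SA[5]=3  'ababaccbbcaaa'
  #6 SA[6]=5  'abaccbbcaaa'
  #7 SA[7]=7  'accbbcaaa'
  #8 SA[8]=4  'babaccbbcaaa'
  #9 SA[9]=6  'baccbbcaaa'
  #10 SA[10]=10  'bbcaaa'
  #11 SA[11]=11  'bcaaa'
  #12 SA[12]=12  'caaa'
  #13 SA[13]=0  'caaababaccbbcaaa'
  #14 SA[14]=9  'cbbcaaa'
  #15 SA[15]=8  'ccbbcaaa'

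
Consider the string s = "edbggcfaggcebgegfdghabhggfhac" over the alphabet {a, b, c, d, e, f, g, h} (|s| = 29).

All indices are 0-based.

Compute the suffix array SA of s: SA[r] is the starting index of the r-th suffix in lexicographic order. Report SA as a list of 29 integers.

rank | idx | suffix
   0 |  20 | abhggfhac
   1 |  27 | ac
   2 |   7 | aggcebgegfdghabhggfhac
   3 |  12 | bgegfdghabhggfhac
   4 |   2 | bggcfaggcebgegfdghabhggfhac
   5 |  21 | bhggfhac
   6 |  28 | c
   7 |  10 | cebgegfdghabhggfhac
   8 |   5 | cfaggcebgegfdghabhggfhac
   9 |   1 | dbggcfaggcebgegfdghabhggfhac
  10 |  17 | dghabhggfhac
  11 |  11 | ebgegfdghabhggfhac
  12 |   0 | edbggcfaggcebgegfdghabhggfhac
  13 |  14 | egfdghabhggfhac
  14 |   6 | faggcebgegfdghabhggfhac
  15 |  16 | fdghabhggfhac
  16 |  25 | fhac
  17 |   9 | gcebgegfdghabhggfhac
  18 |   4 | gcfaggcebgegfdghabhggfhac
  19 |  13 | gegfdghabhggfhac
  20 |  15 | gfdghabhggfhac
  21 |  24 | gfhac
  22 |   8 | ggcebgegfdghabhggfhac
  23 |   3 | ggcfaggcebgegfdghabhggfhac
  24 |  23 | ggfhac
  25 |  18 | ghabhggfhac
  26 |  19 | habhggfhac
  27 |  26 | hac
  28 |  22 | hggfhac

[20, 27, 7, 12, 2, 21, 28, 10, 5, 1, 17, 11, 0, 14, 6, 16, 25, 9, 4, 13, 15, 24, 8, 3, 23, 18, 19, 26, 22]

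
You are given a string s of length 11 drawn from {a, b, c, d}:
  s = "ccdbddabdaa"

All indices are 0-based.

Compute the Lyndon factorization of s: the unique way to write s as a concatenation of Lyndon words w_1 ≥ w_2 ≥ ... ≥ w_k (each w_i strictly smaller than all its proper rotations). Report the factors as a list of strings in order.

["ccd", "bdd", "abd", "a", "a"]

emit factor 1: 'ccd' (i=0, period=3)
emit factor 2: 'bdd' (i=3, period=3)
emit factor 3: 'abd' (i=6, period=3)
emit factor 4: 'a' (i=9, period=1)
emit factor 5: 'a' (i=10, period=1)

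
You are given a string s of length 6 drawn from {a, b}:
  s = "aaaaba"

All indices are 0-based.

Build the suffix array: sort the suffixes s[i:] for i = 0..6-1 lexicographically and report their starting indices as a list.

[5, 0, 1, 2, 3, 4]

rank | idx | suffix
   0 |   5 | a
   1 |   0 | aaaaba
   2 |   1 | aaaba
   3 |   2 | aaba
   4 |   3 | aba
   5 |   4 | ba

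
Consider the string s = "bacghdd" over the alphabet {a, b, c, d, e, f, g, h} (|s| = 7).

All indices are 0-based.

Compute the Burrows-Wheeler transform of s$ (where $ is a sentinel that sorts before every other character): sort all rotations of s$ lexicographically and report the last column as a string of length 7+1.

db$adhcg

rank  rotation  last
    0  $bacghdd  d
    1  acghdd$b  b
    2  bacghdd$  $
    3  cghdd$ba  a
    4  d$bacghd  d
    5  dd$bacgh  h
    6  ghdd$bac  c
    7  hdd$bacg  g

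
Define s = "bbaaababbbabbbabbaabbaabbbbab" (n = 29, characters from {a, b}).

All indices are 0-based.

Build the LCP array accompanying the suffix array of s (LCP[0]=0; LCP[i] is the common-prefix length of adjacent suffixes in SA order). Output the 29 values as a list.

sorted suffixes:
  #0 SA[0]=2  'aaababbbabbbabbaabbaabbbbab'
  #1 SA[1]=3  'aababbbabbbabbaabbaabbbbab'
  #2 SA[2]=17  'aabbaabbbbab'
  #3 SA[3]=21  'aabbbbab'
  #4 SA[4]=27  'ab'
  #5 SA[5]=4  'ababbbabbbabbaabbaabbbbab'
  #6 SA[6]=14  'abbaabbaabbbbab'
  #7 SA[7]=18  'abbaabbbbab'
  #8 SA[8]=10  'abbbabbaabbaabbbbab'
  #9 SA[9]=6  'abbbabbbabbaabbaabbbbab'
  #10 SA[10]=22  'abbbbab'
  #11 SA[11]=28  'b'
  #12 SA[12]=1  'baaababbbabbbabbaabbaabbbbab'
  #13 SA[13]=16  'baabbaabbbbab'
  #14 SA[14]=20  'baabbbbab'
  #15 SA[15]=26  'bab'
  #16 SA[16]=13  'babbaabbaabbbbab'
  #17 SA[17]=9  'babbbabbaabbaabbbbab'
  #18 SA[18]=5  'babbbabbbabbaabbaabbbbab'
  #19 SA[19]=0  'bbaaababbbabbbabbaabbaabbbbab'
  #20 SA[20]=15  'bbaabbaabbbbab'
  #21 SA[21]=19  'bbaabbbbab'
  #22 SA[22]=25  'bbab'
  #23 SA[23]=12  'bbabbaabbaabbbbab'
  #24 SA[24]=8  'bbabbbabbaabbaabbbbab'
  #25 SA[25]=24  'bbbab'
  #26 SA[26]=11  'bbbabbaabbaabbbbab'
  #27 SA[27]=7  'bbbabbbabbaabbaabbbbab'
  #28 SA[28]=23  'bbbbab'

SA = [2, 3, 17, 21, 27, 4, 14, 18, 10, 6, 22, 28, 1, 16, 20, 26, 13, 9, 5, 0, 15, 19, 25, 12, 8, 24, 11, 7, 23]
[i] adj suffixes → lcp
  [1] 2/3 → 2 ('aa')
  [2] 3/17 → 3 ('aab')
  [3] 17/21 → 4 ('aabb')
  [4] 21/27 → 1 ('a')
  [5] 27/4 → 2 ('ab')
  [6] 4/14 → 2 ('ab')
  [7] 14/18 → 7 ('abbaabb')
  [8] 18/10 → 3 ('abb')
  [9] 10/6 → 7 ('abbbabb')
  [10] 6/22 → 4 ('abbb')
  [11] 22/28 → 0 ('')
  [12] 28/1 → 1 ('b')
  [13] 1/16 → 3 ('baa')
  [14] 16/20 → 5 ('baabb')
  [15] 20/26 → 2 ('ba')
  [16] 26/13 → 3 ('bab')
  [17] 13/9 → 4 ('babb')
  [18] 9/5 → 8 ('babbbabb')
  [19] 5/0 → 1 ('b')
  [20] 0/15 → 4 ('bbaa')
  [21] 15/19 → 6 ('bbaabb')
  [22] 19/25 → 3 ('bba')
  [23] 25/12 → 4 ('bbab')
  [24] 12/8 → 5 ('bbabb')
  [25] 8/24 → 2 ('bb')
  [26] 24/11 → 5 ('bbbab')
  [27] 11/7 → 6 ('bbbabb')
  [28] 7/23 → 3 ('bbb')

[0, 2, 3, 4, 1, 2, 2, 7, 3, 7, 4, 0, 1, 3, 5, 2, 3, 4, 8, 1, 4, 6, 3, 4, 5, 2, 5, 6, 3]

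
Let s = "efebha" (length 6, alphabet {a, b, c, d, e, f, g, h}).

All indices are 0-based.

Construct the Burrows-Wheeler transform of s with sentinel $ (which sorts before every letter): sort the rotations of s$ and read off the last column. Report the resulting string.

rank  rotation last
    0  $efebha  a
    1  a$efebh  h
    2  bha$efe  e
    3  ebha$ef  f
    4  efebha$  $
    5  febha$e  e
    6  ha$efeb  b

ahef$eb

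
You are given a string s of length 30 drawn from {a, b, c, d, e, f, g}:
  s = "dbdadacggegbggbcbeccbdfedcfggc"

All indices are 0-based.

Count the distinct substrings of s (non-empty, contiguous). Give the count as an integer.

rank | idx | suffix
   0 |   5 | acggegbggbcbeccbdfedcfggc
   1 |   3 | adacggegbggbcbeccbdfedcfggc
   2 |  14 | bcbeccbdfedcfggc
   3 |   1 | bdadacggegbggbcbeccbdfedcfggc
   4 |  20 | bdfedcfggc
   5 |  16 | beccbdfedcfggc
   6 |  11 | bggbcbeccbdfedcfggc
   7 |  29 | c
   8 |  19 | cbdfedcfggc
   9 |  15 | cbeccbdfedcfggc
  10 |  18 | ccbdfedcfggc
  11 |  25 | cfggc
  12 |   6 | cggegbggbcbeccbdfedcfggc
  13 |   4 | dacggegbggbcbeccbdfedcfggc
  14 |   2 | dadacggegbggbcbeccbdfedcfggc
  15 |   0 | dbdadacggegbggbcbeccbdfedcfggc
  16 |  24 | dcfggc
  17 |  21 | dfedcfggc
  18 |  17 | eccbdfedcfggc
  19 |  23 | edcfggc
  20 |   9 | egbggbcbeccbdfedcfggc
  21 |  22 | fedcfggc
  22 |  26 | fggc
  23 |  13 | gbcbeccbdfedcfggc
  24 |  10 | gbggbcbeccbdfedcfggc
  25 |  28 | gc
  26 |   8 | gegbggbcbeccbdfedcfggc
  27 |  12 | ggbcbeccbdfedcfggc
  28 |  27 | ggc
  29 |   7 | ggegbggbcbeccbdfedcfggc

SA = [5, 3, 14, 1, 20, 16, 11, 29, 19, 15, 18, 25, 6, 4, 2, 0, 24, 21, 17, 23, 9, 22, 26, 13, 10, 28, 8, 12, 27, 7]
rank  pair      lcp
   1  s[5:],s[3:]  1  'a'
   2  s[3:],s[14:]  0  ''
   3  s[14:],s[1:]  1  'b'
   4  s[1:],s[20:]  2  'bd'
   5  s[20:],s[16:]  1  'b'
   6  s[16:],s[11:]  1  'b'
   7  s[11:],s[29:]  0  ''
   8  s[29:],s[19:]  1  'c'
   9  s[19:],s[15:]  2  'cb'
  10  s[15:],s[18:]  1  'c'
  11  s[18:],s[25:]  1  'c'
  12  s[25:],s[6:]  1  'c'
  13  s[6:],s[4:]  0  ''
  14  s[4:],s[2:]  2  'da'
  15  s[2:],s[0:]  1  'd'
  16  s[0:],s[24:]  1  'd'
  17  s[24:],s[21:]  1  'd'
  18  s[21:],s[17:]  0  ''
  19  s[17:],s[23:]  1  'e'
  20  s[23:],s[9:]  1  'e'
  21  s[9:],s[22:]  0  ''
  22  s[22:],s[26:]  1  'f'
  23  s[26:],s[13:]  0  ''
  24  s[13:],s[10:]  2  'gb'
  25  s[10:],s[28:]  1  'g'
  26  s[28:],s[8:]  1  'g'
  27  s[8:],s[12:]  1  'g'
  28  s[12:],s[27:]  2  'gg'
  29  s[27:],s[7:]  2  'gg'

n(n+1)/2 = 30·31/2 = 465
Σ LCP = 0 + 1 + 0 + 1 + 2 + 1 + 1 + 0 + 1 + 2 + 1 + 1 + 1 + 0 + 2 + 1 + 1 + 1 + 0 + 1 + 1 + 0 + 1 + 0 + 2 + 1 + 1 + 1 + 2 + 2 = 29
distinct = 465 − 29 = 436

436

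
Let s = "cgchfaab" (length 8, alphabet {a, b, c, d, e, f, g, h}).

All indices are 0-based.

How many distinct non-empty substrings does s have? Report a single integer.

34

rank | idx | suffix
   0 |   5 | aab
   1 |   6 | ab
   2 |   7 | b
   3 |   0 | cgchfaab
   4 |   2 | chfaab
   5 |   4 | faab
   6 |   1 | gchfaab
   7 |   3 | hfaab

SA = [5, 6, 7, 0, 2, 4, 1, 3]
rank  pair      lcp
   1  s[5:],s[6:]  1  'a'
   2  s[6:],s[7:]  0  ''
   3  s[7:],s[0:]  0  ''
   4  s[0:],s[2:]  1  'c'
   5  s[2:],s[4:]  0  ''
   6  s[4:],s[1:]  0  ''
   7  s[1:],s[3:]  0  ''

n(n+1)/2 = 8·9/2 = 36
Σ LCP = 0 + 1 + 0 + 0 + 1 + 0 + 0 + 0 = 2
distinct = 36 − 2 = 34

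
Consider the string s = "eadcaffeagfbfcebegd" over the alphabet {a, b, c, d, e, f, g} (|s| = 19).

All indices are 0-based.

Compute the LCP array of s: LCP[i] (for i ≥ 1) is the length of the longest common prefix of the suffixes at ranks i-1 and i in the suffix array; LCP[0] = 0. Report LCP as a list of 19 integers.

rank→(start, suffix):
  0 → (1, 'adcaffeagfbfcebegd')
  1 → (4, 'affeagfbfcebegd')
  2 → (8, 'agfbfcebegd')
  3 → (15, 'begd')
  4 → (11, 'bfcebegd')
  5 → (3, 'caffeagfbfcebegd')
  6 → (13, 'cebegd')
  7 → (18, 'd')
  8 → (2, 'dcaffeagfbfcebegd')
  9 → (0, 'eadcaffeagfbfcebegd')
  10 → (7, 'eagfbfcebegd')
  11 → (14, 'ebegd')
  12 → (16, 'egd')
  13 → (10, 'fbfcebegd')
  14 → (12, 'fcebegd')
  15 → (6, 'feagfbfcebegd')
  16 → (5, 'ffeagfbfcebegd')
  17 → (17, 'gd')
  18 → (9, 'gfbfcebegd')

SA = [1, 4, 8, 15, 11, 3, 13, 18, 2, 0, 7, 14, 16, 10, 12, 6, 5, 17, 9]
rank  pair      lcp
   1  s[1:],s[4:]  1  'a'
   2  s[4:],s[8:]  1  'a'
   3  s[8:],s[15:]  0  ''
   4  s[15:],s[11:]  1  'b'
   5  s[11:],s[3:]  0  ''
   6  s[3:],s[13:]  1  'c'
   7  s[13:],s[18:]  0  ''
   8  s[18:],s[2:]  1  'd'
   9  s[2:],s[0:]  0  ''
  10  s[0:],s[7:]  2  'ea'
  11  s[7:],s[14:]  1  'e'
  12  s[14:],s[16:]  1  'e'
  13  s[16:],s[10:]  0  ''
  14  s[10:],s[12:]  1  'f'
  15  s[12:],s[6:]  1  'f'
  16  s[6:],s[5:]  1  'f'
  17  s[5:],s[17:]  0  ''
  18  s[17:],s[9:]  1  'g'

[0, 1, 1, 0, 1, 0, 1, 0, 1, 0, 2, 1, 1, 0, 1, 1, 1, 0, 1]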